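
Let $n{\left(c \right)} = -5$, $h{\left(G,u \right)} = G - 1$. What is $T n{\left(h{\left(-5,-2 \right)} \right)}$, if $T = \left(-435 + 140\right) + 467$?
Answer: $-860$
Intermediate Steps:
$h{\left(G,u \right)} = -1 + G$
$T = 172$ ($T = -295 + 467 = 172$)
$T n{\left(h{\left(-5,-2 \right)} \right)} = 172 \left(-5\right) = -860$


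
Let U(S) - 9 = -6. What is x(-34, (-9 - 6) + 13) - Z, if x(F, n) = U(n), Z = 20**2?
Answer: -397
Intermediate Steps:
U(S) = 3 (U(S) = 9 - 6 = 3)
Z = 400
x(F, n) = 3
x(-34, (-9 - 6) + 13) - Z = 3 - 1*400 = 3 - 400 = -397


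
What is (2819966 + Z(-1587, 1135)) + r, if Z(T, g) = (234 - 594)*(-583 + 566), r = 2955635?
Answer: 5781721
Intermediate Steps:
Z(T, g) = 6120 (Z(T, g) = -360*(-17) = 6120)
(2819966 + Z(-1587, 1135)) + r = (2819966 + 6120) + 2955635 = 2826086 + 2955635 = 5781721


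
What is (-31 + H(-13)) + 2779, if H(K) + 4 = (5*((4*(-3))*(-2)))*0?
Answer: 2744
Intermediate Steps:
H(K) = -4 (H(K) = -4 + (5*((4*(-3))*(-2)))*0 = -4 + (5*(-12*(-2)))*0 = -4 + (5*24)*0 = -4 + 120*0 = -4 + 0 = -4)
(-31 + H(-13)) + 2779 = (-31 - 4) + 2779 = -35 + 2779 = 2744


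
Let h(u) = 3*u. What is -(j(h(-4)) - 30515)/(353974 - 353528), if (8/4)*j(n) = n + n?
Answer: 30527/446 ≈ 68.446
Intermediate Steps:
j(n) = n (j(n) = (n + n)/2 = (2*n)/2 = n)
-(j(h(-4)) - 30515)/(353974 - 353528) = -(3*(-4) - 30515)/(353974 - 353528) = -(-12 - 30515)/446 = -(-30527)/446 = -1*(-30527/446) = 30527/446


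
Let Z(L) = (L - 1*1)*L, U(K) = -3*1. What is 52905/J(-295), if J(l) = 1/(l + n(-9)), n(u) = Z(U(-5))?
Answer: -14972115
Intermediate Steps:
U(K) = -3
Z(L) = L*(-1 + L) (Z(L) = (L - 1)*L = (-1 + L)*L = L*(-1 + L))
n(u) = 12 (n(u) = -3*(-1 - 3) = -3*(-4) = 12)
J(l) = 1/(12 + l) (J(l) = 1/(l + 12) = 1/(12 + l))
52905/J(-295) = 52905/(1/(12 - 295)) = 52905/(1/(-283)) = 52905/(-1/283) = 52905*(-283) = -14972115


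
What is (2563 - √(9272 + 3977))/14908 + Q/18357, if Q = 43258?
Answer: 691939255/273666156 - √13249/14908 ≈ 2.5207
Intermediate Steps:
(2563 - √(9272 + 3977))/14908 + Q/18357 = (2563 - √(9272 + 3977))/14908 + 43258/18357 = (2563 - √13249)*(1/14908) + 43258*(1/18357) = (2563/14908 - √13249/14908) + 43258/18357 = 691939255/273666156 - √13249/14908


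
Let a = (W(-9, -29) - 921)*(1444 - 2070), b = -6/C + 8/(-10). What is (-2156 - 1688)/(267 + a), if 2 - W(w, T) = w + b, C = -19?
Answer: -365180/54114269 ≈ -0.0067483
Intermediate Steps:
b = -46/95 (b = -6/(-19) + 8/(-10) = -6*(-1/19) + 8*(-⅒) = 6/19 - ⅘ = -46/95 ≈ -0.48421)
W(w, T) = 236/95 - w (W(w, T) = 2 - (w - 46/95) = 2 - (-46/95 + w) = 2 + (46/95 - w) = 236/95 - w)
a = 54088904/95 (a = ((236/95 - 1*(-9)) - 921)*(1444 - 2070) = ((236/95 + 9) - 921)*(-626) = (1091/95 - 921)*(-626) = -86404/95*(-626) = 54088904/95 ≈ 5.6936e+5)
(-2156 - 1688)/(267 + a) = (-2156 - 1688)/(267 + 54088904/95) = -3844/54114269/95 = -3844*95/54114269 = -365180/54114269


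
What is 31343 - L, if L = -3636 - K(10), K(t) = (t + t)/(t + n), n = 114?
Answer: 1084354/31 ≈ 34979.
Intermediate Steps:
K(t) = 2*t/(114 + t) (K(t) = (t + t)/(t + 114) = (2*t)/(114 + t) = 2*t/(114 + t))
L = -112721/31 (L = -3636 - 2*10/(114 + 10) = -3636 - 2*10/124 = -3636 - 1*5/31 = -3636 - 5/31 = -112721/31 ≈ -3636.2)
31343 - L = 31343 - 1*(-112721/31) = 31343 + 112721/31 = 1084354/31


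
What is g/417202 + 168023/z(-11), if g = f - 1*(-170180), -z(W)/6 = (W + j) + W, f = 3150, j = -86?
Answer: 35105924743/135173448 ≈ 259.71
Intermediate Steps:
z(W) = 516 - 12*W (z(W) = -6*((W - 86) + W) = -6*((-86 + W) + W) = -6*(-86 + 2*W) = 516 - 12*W)
g = 173330 (g = 3150 - 1*(-170180) = 3150 + 170180 = 173330)
g/417202 + 168023/z(-11) = 173330/417202 + 168023/(516 - 12*(-11)) = 173330*(1/417202) + 168023/(516 + 132) = 86665/208601 + 168023/648 = 35105924743/135173448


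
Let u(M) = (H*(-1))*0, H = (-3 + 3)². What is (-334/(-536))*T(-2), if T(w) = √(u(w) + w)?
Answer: 167*I*√2/268 ≈ 0.88124*I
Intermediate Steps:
H = 0 (H = 0² = 0)
u(M) = 0 (u(M) = (0*(-1))*0 = 0*0 = 0)
T(w) = √w (T(w) = √(0 + w) = √w)
(-334/(-536))*T(-2) = (-334/(-536))*√(-2) = (-334*(-1/536))*(I*√2) = 167*(I*√2)/268 = 167*I*√2/268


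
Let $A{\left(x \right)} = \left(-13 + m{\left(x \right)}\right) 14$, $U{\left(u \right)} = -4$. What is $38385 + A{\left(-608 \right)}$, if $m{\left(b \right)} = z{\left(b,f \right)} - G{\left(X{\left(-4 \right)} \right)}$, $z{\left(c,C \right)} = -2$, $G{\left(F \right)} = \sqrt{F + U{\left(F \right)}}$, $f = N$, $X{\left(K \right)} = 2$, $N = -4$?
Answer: $38175 - 14 i \sqrt{2} \approx 38175.0 - 19.799 i$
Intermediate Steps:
$f = -4$
$G{\left(F \right)} = \sqrt{-4 + F}$ ($G{\left(F \right)} = \sqrt{F - 4} = \sqrt{-4 + F}$)
$m{\left(b \right)} = -2 - i \sqrt{2}$ ($m{\left(b \right)} = -2 - \sqrt{-4 + 2} = -2 - \sqrt{-2} = -2 - i \sqrt{2}$)
$A{\left(x \right)} = -210 - 14 i \sqrt{2}$ ($A{\left(x \right)} = \left(-13 - \left(2 + i \sqrt{2}\right)\right) 14 = \left(-15 - i \sqrt{2}\right) 14 = -210 - 14 i \sqrt{2}$)
$38385 + A{\left(-608 \right)} = 38385 - \left(210 + 14 i \sqrt{2}\right) = 38175 - 14 i \sqrt{2}$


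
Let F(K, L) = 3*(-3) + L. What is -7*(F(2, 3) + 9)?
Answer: -21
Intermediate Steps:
F(K, L) = -9 + L
-7*(F(2, 3) + 9) = -7*((-9 + 3) + 9) = -7*(-6 + 9) = -7*3 = -21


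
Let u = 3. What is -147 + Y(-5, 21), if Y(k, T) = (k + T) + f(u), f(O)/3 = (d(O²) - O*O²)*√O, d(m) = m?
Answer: -131 - 54*√3 ≈ -224.53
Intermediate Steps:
f(O) = 3*√O*(O² - O³) (f(O) = 3*((O² - O*O²)*√O) = 3*((O² - O³)*√O) = 3*(√O*(O² - O³)) = 3*√O*(O² - O³))
Y(k, T) = T + k - 54*√3 (Y(k, T) = (k + T) + 3*3^(5/2)*(1 - 1*3) = (T + k) + 3*(9*√3)*(1 - 3) = (T + k) + 3*(9*√3)*(-2) = (T + k) - 54*√3 = T + k - 54*√3)
-147 + Y(-5, 21) = -147 + (21 - 5 - 54*√3) = -147 + (16 - 54*√3) = -131 - 54*√3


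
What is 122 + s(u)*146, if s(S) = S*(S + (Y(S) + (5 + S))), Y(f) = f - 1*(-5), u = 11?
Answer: 69180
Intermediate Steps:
Y(f) = 5 + f (Y(f) = f + 5 = 5 + f)
s(S) = S*(10 + 3*S) (s(S) = S*(S + ((5 + S) + (5 + S))) = S*(S + (10 + 2*S)) = S*(10 + 3*S))
122 + s(u)*146 = 122 + (11*(10 + 3*11))*146 = 122 + (11*(10 + 33))*146 = 122 + (11*43)*146 = 122 + 473*146 = 122 + 69058 = 69180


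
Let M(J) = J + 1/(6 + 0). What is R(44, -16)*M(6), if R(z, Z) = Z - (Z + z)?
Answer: -814/3 ≈ -271.33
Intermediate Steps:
R(z, Z) = -z (R(z, Z) = Z + (-Z - z) = -z)
M(J) = ⅙ + J (M(J) = J + 1/6 = J + ⅙ = ⅙ + J)
R(44, -16)*M(6) = (-1*44)*(⅙ + 6) = -44*37/6 = -814/3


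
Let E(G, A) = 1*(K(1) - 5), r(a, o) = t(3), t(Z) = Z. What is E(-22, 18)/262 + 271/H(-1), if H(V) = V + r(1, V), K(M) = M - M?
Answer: 17748/131 ≈ 135.48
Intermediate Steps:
r(a, o) = 3
K(M) = 0
E(G, A) = -5 (E(G, A) = 1*(0 - 5) = 1*(-5) = -5)
H(V) = 3 + V (H(V) = V + 3 = 3 + V)
E(-22, 18)/262 + 271/H(-1) = -5/262 + 271/(3 - 1) = -5*1/262 + 271/2 = -5/262 + 271*(1/2) = -5/262 + 271/2 = 17748/131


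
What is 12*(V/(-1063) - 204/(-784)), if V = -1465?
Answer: 1024059/52087 ≈ 19.661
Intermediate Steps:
12*(V/(-1063) - 204/(-784)) = 12*(-1465/(-1063) - 204/(-784)) = 12*(-1465*(-1/1063) - 204*(-1/784)) = 12*(1465/1063 + 51/196) = 12*(341353/208348) = 1024059/52087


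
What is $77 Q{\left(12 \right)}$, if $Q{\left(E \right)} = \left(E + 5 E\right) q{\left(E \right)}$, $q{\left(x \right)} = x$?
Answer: $66528$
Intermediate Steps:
$Q{\left(E \right)} = 6 E^{2}$ ($Q{\left(E \right)} = \left(E + 5 E\right) E = 6 E E = 6 E^{2}$)
$77 Q{\left(12 \right)} = 77 \cdot 6 \cdot 12^{2} = 77 \cdot 6 \cdot 144 = 77 \cdot 864 = 66528$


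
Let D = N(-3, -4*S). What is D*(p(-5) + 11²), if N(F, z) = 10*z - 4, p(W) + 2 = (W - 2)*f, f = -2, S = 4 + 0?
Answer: -21812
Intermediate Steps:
S = 4
p(W) = 2 - 2*W (p(W) = -2 + (W - 2)*(-2) = -2 + (-2 + W)*(-2) = -2 + (4 - 2*W) = 2 - 2*W)
N(F, z) = -4 + 10*z
D = -164 (D = -4 + 10*(-4*4) = -4 + 10*(-16) = -4 - 160 = -164)
D*(p(-5) + 11²) = -164*((2 - 2*(-5)) + 11²) = -164*((2 + 10) + 121) = -164*(12 + 121) = -164*133 = -21812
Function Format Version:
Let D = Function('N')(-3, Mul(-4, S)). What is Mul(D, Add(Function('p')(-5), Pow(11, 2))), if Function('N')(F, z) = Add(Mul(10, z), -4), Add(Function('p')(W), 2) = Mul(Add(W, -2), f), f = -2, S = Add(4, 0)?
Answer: -21812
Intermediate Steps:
S = 4
Function('p')(W) = Add(2, Mul(-2, W)) (Function('p')(W) = Add(-2, Mul(Add(W, -2), -2)) = Add(-2, Mul(Add(-2, W), -2)) = Add(-2, Add(4, Mul(-2, W))) = Add(2, Mul(-2, W)))
Function('N')(F, z) = Add(-4, Mul(10, z))
D = -164 (D = Add(-4, Mul(10, Mul(-4, 4))) = Add(-4, Mul(10, -16)) = Add(-4, -160) = -164)
Mul(D, Add(Function('p')(-5), Pow(11, 2))) = Mul(-164, Add(Add(2, Mul(-2, -5)), Pow(11, 2))) = Mul(-164, Add(Add(2, 10), 121)) = Mul(-164, Add(12, 121)) = Mul(-164, 133) = -21812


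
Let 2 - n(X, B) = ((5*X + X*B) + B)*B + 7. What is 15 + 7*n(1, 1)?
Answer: -69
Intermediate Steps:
n(X, B) = -5 - B*(B + 5*X + B*X) (n(X, B) = 2 - (((5*X + X*B) + B)*B + 7) = 2 - (((5*X + B*X) + B)*B + 7) = 2 - ((B + 5*X + B*X)*B + 7) = 2 - (B*(B + 5*X + B*X) + 7) = 2 - (7 + B*(B + 5*X + B*X)) = 2 + (-7 - B*(B + 5*X + B*X)) = -5 - B*(B + 5*X + B*X))
15 + 7*n(1, 1) = 15 + 7*(-5 - 1*1**2 - 1*1*1**2 - 5*1*1) = 15 + 7*(-5 - 1*1 - 1*1*1 - 5) = 15 + 7*(-5 - 1 - 1 - 5) = 15 + 7*(-12) = 15 - 84 = -69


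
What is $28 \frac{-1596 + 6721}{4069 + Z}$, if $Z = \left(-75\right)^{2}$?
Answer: $\frac{71750}{4847} \approx 14.803$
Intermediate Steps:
$Z = 5625$
$28 \frac{-1596 + 6721}{4069 + Z} = 28 \frac{-1596 + 6721}{4069 + 5625} = 28 \cdot \frac{5125}{9694} = \frac{71750}{4847}$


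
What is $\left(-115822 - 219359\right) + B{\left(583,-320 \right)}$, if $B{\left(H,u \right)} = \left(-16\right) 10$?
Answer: $-335341$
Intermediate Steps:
$B{\left(H,u \right)} = -160$
$\left(-115822 - 219359\right) + B{\left(583,-320 \right)} = \left(-115822 - 219359\right) - 160 = -335181 - 160 = -335341$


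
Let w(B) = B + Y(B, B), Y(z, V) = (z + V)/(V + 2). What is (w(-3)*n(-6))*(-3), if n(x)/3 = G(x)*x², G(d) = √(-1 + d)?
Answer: -972*I*√7 ≈ -2571.7*I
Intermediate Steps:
Y(z, V) = (V + z)/(2 + V)
w(B) = B + 2*B/(2 + B) (w(B) = B + (B + B)/(2 + B) = B + (2*B)/(2 + B) = B + 2*B/(2 + B))
n(x) = 3*x²*√(-1 + x) (n(x) = 3*(√(-1 + x)*x²) = 3*(x²*√(-1 + x)) = 3*x²*√(-1 + x))
(w(-3)*n(-6))*(-3) = ((-3*(4 - 3)/(2 - 3))*(3*(-6)²*√(-1 - 6)))*(-3) = ((-3*1/(-1))*(3*36*√(-7)))*(-3) = ((-3*(-1)*1)*(3*36*(I*√7)))*(-3) = (3*(108*I*√7))*(-3) = (324*I*√7)*(-3) = -972*I*√7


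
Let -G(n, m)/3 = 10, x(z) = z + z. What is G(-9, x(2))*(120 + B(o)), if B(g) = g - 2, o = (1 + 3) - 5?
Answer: -3510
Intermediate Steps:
x(z) = 2*z
G(n, m) = -30 (G(n, m) = -3*10 = -30)
o = -1 (o = 4 - 5 = -1)
B(g) = -2 + g
G(-9, x(2))*(120 + B(o)) = -30*(120 + (-2 - 1)) = -30*(120 - 3) = -30*117 = -3510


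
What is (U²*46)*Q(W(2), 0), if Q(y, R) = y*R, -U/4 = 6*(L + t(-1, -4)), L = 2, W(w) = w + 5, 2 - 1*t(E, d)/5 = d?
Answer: 0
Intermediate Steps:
t(E, d) = 10 - 5*d
W(w) = 5 + w
U = -768 (U = -24*(2 + (10 - 5*(-4))) = -24*(2 + (10 + 20)) = -24*(2 + 30) = -24*32 = -4*192 = -768)
Q(y, R) = R*y
(U²*46)*Q(W(2), 0) = ((-768)²*46)*(0*(5 + 2)) = (589824*46)*(0*7) = 27131904*0 = 0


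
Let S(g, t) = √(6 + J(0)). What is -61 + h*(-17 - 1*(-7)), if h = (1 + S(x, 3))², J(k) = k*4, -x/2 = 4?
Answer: -131 - 20*√6 ≈ -179.99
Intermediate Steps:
x = -8 (x = -2*4 = -8)
J(k) = 4*k
S(g, t) = √6 (S(g, t) = √(6 + 4*0) = √(6 + 0) = √6)
h = (1 + √6)² ≈ 11.899
-61 + h*(-17 - 1*(-7)) = -61 + (1 + √6)²*(-17 - 1*(-7)) = -61 + (1 + √6)²*(-17 + 7) = -61 + (1 + √6)²*(-10) = -61 - 10*(1 + √6)²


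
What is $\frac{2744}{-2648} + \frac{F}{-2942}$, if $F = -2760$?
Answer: $- \frac{47773}{486901} \approx -0.098116$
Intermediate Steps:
$\frac{2744}{-2648} + \frac{F}{-2942} = \frac{2744}{-2648} - \frac{2760}{-2942} = 2744 \left(- \frac{1}{2648}\right) - - \frac{1380}{1471} = - \frac{343}{331} + \frac{1380}{1471} = - \frac{47773}{486901}$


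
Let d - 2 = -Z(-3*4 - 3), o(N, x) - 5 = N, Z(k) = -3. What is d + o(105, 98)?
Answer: 115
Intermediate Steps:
o(N, x) = 5 + N
d = 5 (d = 2 - 1*(-3) = 2 + 3 = 5)
d + o(105, 98) = 5 + (5 + 105) = 5 + 110 = 115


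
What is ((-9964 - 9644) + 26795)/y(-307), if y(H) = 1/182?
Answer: 1308034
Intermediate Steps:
y(H) = 1/182
((-9964 - 9644) + 26795)/y(-307) = ((-9964 - 9644) + 26795)/(1/182) = (-19608 + 26795)*182 = 7187*182 = 1308034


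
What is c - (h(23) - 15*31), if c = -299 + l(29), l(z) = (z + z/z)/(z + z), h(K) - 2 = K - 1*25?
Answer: 4829/29 ≈ 166.52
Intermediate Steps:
h(K) = -23 + K (h(K) = 2 + (K - 1*25) = 2 + (K - 25) = 2 + (-25 + K) = -23 + K)
l(z) = (1 + z)/(2*z) (l(z) = (z + 1)/((2*z)) = (1 + z)*(1/(2*z)) = (1 + z)/(2*z))
c = -8656/29 (c = -299 + (½)*(1 + 29)/29 = -299 + (½)*(1/29)*30 = -299 + 15/29 = -8656/29 ≈ -298.48)
c - (h(23) - 15*31) = -8656/29 - ((-23 + 23) - 15*31) = -8656/29 - (0 - 465) = -8656/29 - 1*(-465) = -8656/29 + 465 = 4829/29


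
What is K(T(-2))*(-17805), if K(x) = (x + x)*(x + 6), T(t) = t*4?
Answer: -569760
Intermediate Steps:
T(t) = 4*t
K(x) = 2*x*(6 + x) (K(x) = (2*x)*(6 + x) = 2*x*(6 + x))
K(T(-2))*(-17805) = (2*(4*(-2))*(6 + 4*(-2)))*(-17805) = (2*(-8)*(6 - 8))*(-17805) = (2*(-8)*(-2))*(-17805) = 32*(-17805) = -569760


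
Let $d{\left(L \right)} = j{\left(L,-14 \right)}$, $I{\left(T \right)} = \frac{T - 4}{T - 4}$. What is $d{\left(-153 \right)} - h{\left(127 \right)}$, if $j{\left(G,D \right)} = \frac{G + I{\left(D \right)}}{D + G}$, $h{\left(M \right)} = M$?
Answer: $- \frac{21057}{167} \approx -126.09$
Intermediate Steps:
$I{\left(T \right)} = 1$ ($I{\left(T \right)} = \frac{-4 + T}{-4 + T} = 1$)
$j{\left(G,D \right)} = \frac{1 + G}{D + G}$ ($j{\left(G,D \right)} = \frac{G + 1}{D + G} = \frac{1 + G}{D + G}$)
$d{\left(L \right)} = \frac{1 + L}{-14 + L}$
$d{\left(-153 \right)} - h{\left(127 \right)} = \frac{1 - 153}{-14 - 153} - 127 = \frac{1}{-167} \left(-152\right) - 127 = \left(- \frac{1}{167}\right) \left(-152\right) - 127 = \frac{152}{167} - 127 = - \frac{21057}{167}$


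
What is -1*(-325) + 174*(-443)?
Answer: -76757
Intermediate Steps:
-1*(-325) + 174*(-443) = 325 - 77082 = -76757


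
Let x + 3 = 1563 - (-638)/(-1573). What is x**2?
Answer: 49738812484/20449 ≈ 2.4323e+6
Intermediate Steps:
x = 223022/143 (x = -3 + (1563 - (-638)/(-1573)) = -3 + (1563 - (-638)*(-1)/1573) = -3 + (1563 - 1*58/143) = -3 + (1563 - 58/143) = -3 + 223451/143 = 223022/143 ≈ 1559.6)
x**2 = (223022/143)**2 = 49738812484/20449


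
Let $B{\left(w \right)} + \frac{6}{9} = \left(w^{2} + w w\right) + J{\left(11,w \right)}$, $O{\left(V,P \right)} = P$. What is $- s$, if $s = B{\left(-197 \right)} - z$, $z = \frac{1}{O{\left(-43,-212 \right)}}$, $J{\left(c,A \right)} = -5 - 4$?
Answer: $- \frac{49358903}{636} \approx -77608.0$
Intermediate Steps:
$J{\left(c,A \right)} = -9$ ($J{\left(c,A \right)} = -5 - 4 = -9$)
$B{\left(w \right)} = - \frac{29}{3} + 2 w^{2}$ ($B{\left(w \right)} = - \frac{2}{3} - \left(9 - w^{2} - w w\right) = - \frac{2}{3} + \left(\left(w^{2} + w^{2}\right) - 9\right) = - \frac{2}{3} + \left(2 w^{2} - 9\right) = - \frac{2}{3} + \left(-9 + 2 w^{2}\right) = - \frac{29}{3} + 2 w^{2}$)
$z = - \frac{1}{212}$ ($z = \frac{1}{-212} = - \frac{1}{212} \approx -0.004717$)
$s = \frac{49358903}{636}$ ($s = \left(- \frac{29}{3} + 2 \left(-197\right)^{2}\right) - - \frac{1}{212} = \left(- \frac{29}{3} + 2 \cdot 38809\right) + \frac{1}{212} = \left(- \frac{29}{3} + 77618\right) + \frac{1}{212} = \frac{232825}{3} + \frac{1}{212} = \frac{49358903}{636} \approx 77608.0$)
$- s = \left(-1\right) \frac{49358903}{636} = - \frac{49358903}{636}$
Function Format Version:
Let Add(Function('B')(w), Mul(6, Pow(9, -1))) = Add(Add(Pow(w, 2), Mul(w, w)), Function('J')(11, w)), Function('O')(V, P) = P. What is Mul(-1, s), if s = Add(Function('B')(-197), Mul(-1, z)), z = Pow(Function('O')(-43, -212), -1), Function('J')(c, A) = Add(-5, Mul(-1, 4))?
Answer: Rational(-49358903, 636) ≈ -77608.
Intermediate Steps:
Function('J')(c, A) = -9 (Function('J')(c, A) = Add(-5, -4) = -9)
Function('B')(w) = Add(Rational(-29, 3), Mul(2, Pow(w, 2))) (Function('B')(w) = Add(Rational(-2, 3), Add(Add(Pow(w, 2), Mul(w, w)), -9)) = Add(Rational(-2, 3), Add(Add(Pow(w, 2), Pow(w, 2)), -9)) = Add(Rational(-2, 3), Add(Mul(2, Pow(w, 2)), -9)) = Add(Rational(-2, 3), Add(-9, Mul(2, Pow(w, 2)))) = Add(Rational(-29, 3), Mul(2, Pow(w, 2))))
z = Rational(-1, 212) (z = Pow(-212, -1) = Rational(-1, 212) ≈ -0.0047170)
s = Rational(49358903, 636) (s = Add(Add(Rational(-29, 3), Mul(2, Pow(-197, 2))), Mul(-1, Rational(-1, 212))) = Add(Add(Rational(-29, 3), Mul(2, 38809)), Rational(1, 212)) = Add(Add(Rational(-29, 3), 77618), Rational(1, 212)) = Add(Rational(232825, 3), Rational(1, 212)) = Rational(49358903, 636) ≈ 77608.)
Mul(-1, s) = Mul(-1, Rational(49358903, 636)) = Rational(-49358903, 636)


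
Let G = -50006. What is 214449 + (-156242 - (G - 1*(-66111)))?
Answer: 42102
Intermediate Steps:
214449 + (-156242 - (G - 1*(-66111))) = 214449 + (-156242 - (-50006 - 1*(-66111))) = 214449 + (-156242 - (-50006 + 66111)) = 214449 + (-156242 - 1*16105) = 214449 + (-156242 - 16105) = 214449 - 172347 = 42102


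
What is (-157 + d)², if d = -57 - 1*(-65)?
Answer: 22201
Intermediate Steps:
d = 8 (d = -57 + 65 = 8)
(-157 + d)² = (-157 + 8)² = (-149)² = 22201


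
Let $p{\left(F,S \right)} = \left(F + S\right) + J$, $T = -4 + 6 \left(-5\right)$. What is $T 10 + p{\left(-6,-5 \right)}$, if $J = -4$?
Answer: $-355$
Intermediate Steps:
$T = -34$ ($T = -4 - 30 = -34$)
$p{\left(F,S \right)} = -4 + F + S$ ($p{\left(F,S \right)} = \left(F + S\right) - 4 = -4 + F + S$)
$T 10 + p{\left(-6,-5 \right)} = \left(-34\right) 10 - 15 = -340 - 15 = -355$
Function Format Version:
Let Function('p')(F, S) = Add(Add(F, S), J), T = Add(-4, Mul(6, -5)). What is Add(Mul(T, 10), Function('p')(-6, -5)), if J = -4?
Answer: -355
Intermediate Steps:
T = -34 (T = Add(-4, -30) = -34)
Function('p')(F, S) = Add(-4, F, S) (Function('p')(F, S) = Add(Add(F, S), -4) = Add(-4, F, S))
Add(Mul(T, 10), Function('p')(-6, -5)) = Add(Mul(-34, 10), Add(-4, -6, -5)) = Add(-340, -15) = -355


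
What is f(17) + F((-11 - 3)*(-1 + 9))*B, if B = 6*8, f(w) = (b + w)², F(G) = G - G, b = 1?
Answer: 324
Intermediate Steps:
F(G) = 0
f(w) = (1 + w)²
B = 48
f(17) + F((-11 - 3)*(-1 + 9))*B = (1 + 17)² + 0*48 = 18² + 0 = 324 + 0 = 324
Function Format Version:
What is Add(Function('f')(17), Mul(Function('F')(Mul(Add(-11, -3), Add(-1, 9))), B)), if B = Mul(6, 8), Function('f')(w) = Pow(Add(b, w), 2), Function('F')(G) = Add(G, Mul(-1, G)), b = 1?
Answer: 324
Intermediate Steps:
Function('F')(G) = 0
Function('f')(w) = Pow(Add(1, w), 2)
B = 48
Add(Function('f')(17), Mul(Function('F')(Mul(Add(-11, -3), Add(-1, 9))), B)) = Add(Pow(Add(1, 17), 2), Mul(0, 48)) = Add(Pow(18, 2), 0) = Add(324, 0) = 324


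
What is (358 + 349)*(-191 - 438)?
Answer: -444703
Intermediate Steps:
(358 + 349)*(-191 - 438) = 707*(-629) = -444703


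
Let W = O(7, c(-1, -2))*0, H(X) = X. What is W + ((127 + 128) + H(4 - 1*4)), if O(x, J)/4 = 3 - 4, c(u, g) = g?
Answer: 255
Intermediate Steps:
O(x, J) = -4 (O(x, J) = 4*(3 - 4) = 4*(-1) = -4)
W = 0 (W = -4*0 = 0)
W + ((127 + 128) + H(4 - 1*4)) = 0 + ((127 + 128) + (4 - 1*4)) = 0 + (255 + (4 - 4)) = 0 + (255 + 0) = 0 + 255 = 255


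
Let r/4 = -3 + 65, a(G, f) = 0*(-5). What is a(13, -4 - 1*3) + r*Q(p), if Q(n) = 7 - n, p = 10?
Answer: -744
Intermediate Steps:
a(G, f) = 0
r = 248 (r = 4*(-3 + 65) = 4*62 = 248)
a(13, -4 - 1*3) + r*Q(p) = 0 + 248*(7 - 1*10) = 0 + 248*(7 - 10) = 0 + 248*(-3) = 0 - 744 = -744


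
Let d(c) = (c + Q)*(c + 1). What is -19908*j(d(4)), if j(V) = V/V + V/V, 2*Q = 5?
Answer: -39816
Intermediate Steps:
Q = 5/2 (Q = (½)*5 = 5/2 ≈ 2.5000)
d(c) = (1 + c)*(5/2 + c) (d(c) = (c + 5/2)*(c + 1) = (5/2 + c)*(1 + c) = (1 + c)*(5/2 + c))
j(V) = 2 (j(V) = 1 + 1 = 2)
-19908*j(d(4)) = -19908*2 = -39816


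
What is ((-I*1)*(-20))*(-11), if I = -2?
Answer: 440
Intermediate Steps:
((-I*1)*(-20))*(-11) = ((-1*(-2)*1)*(-20))*(-11) = ((2*1)*(-20))*(-11) = (2*(-20))*(-11) = -40*(-11) = 440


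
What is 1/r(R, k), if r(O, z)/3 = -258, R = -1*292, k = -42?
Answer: -1/774 ≈ -0.0012920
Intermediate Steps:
R = -292
r(O, z) = -774 (r(O, z) = 3*(-258) = -774)
1/r(R, k) = 1/(-774) = -1/774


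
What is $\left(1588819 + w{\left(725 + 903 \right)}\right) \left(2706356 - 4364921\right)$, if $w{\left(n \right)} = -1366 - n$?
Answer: $-2630193841125$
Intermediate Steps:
$\left(1588819 + w{\left(725 + 903 \right)}\right) \left(2706356 - 4364921\right) = \left(1588819 - 2994\right) \left(2706356 - 4364921\right) = \left(1588819 - 2994\right) \left(-1658565\right) = 1585825 \left(-1658565\right) = -2630193841125$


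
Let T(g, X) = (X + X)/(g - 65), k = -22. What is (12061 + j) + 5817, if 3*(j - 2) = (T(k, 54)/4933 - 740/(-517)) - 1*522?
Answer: 3928738035910/221881407 ≈ 17706.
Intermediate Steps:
T(g, X) = 2*X/(-65 + g) (T(g, X) = (2*X)/(-65 + g) = 2*X/(-65 + g))
j = -38057758436/221881407 (j = 2 + (((2*54/(-65 - 22))/4933 - 740/(-517)) - 1*522)/3 = 2 + (((2*54/(-87))*(1/4933) - 740*(-1/517)) - 522)/3 = 2 + (((2*54*(-1/87))*(1/4933) + 740/517) - 522)/3 = 2 + ((-36/29*1/4933 + 740/517) - 522)/3 = 2 + ((-36/143057 + 740/517) - 522)/3 = 2 + (105843568/73960469 - 522)/3 = 2 + (1/3)*(-38501521250/73960469) = 2 - 38501521250/221881407 = -38057758436/221881407 ≈ -171.52)
(12061 + j) + 5817 = (12061 - 38057758436/221881407) + 5817 = 2638053891391/221881407 + 5817 = 3928738035910/221881407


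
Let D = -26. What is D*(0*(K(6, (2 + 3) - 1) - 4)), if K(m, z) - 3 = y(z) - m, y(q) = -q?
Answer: 0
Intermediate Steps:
K(m, z) = 3 - m - z (K(m, z) = 3 + (-z - m) = 3 + (-m - z) = 3 - m - z)
D*(0*(K(6, (2 + 3) - 1) - 4)) = -0*((3 - 1*6 - ((2 + 3) - 1)) - 4) = -0*((3 - 6 - (5 - 1)) - 4) = -0*((3 - 6 - 1*4) - 4) = -0*((3 - 6 - 4) - 4) = -0*(-7 - 4) = -0*(-11) = -26*0 = 0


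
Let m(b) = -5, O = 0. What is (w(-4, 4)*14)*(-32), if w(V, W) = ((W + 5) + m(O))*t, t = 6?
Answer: -10752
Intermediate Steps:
w(V, W) = 6*W (w(V, W) = ((W + 5) - 5)*6 = ((5 + W) - 5)*6 = W*6 = 6*W)
(w(-4, 4)*14)*(-32) = ((6*4)*14)*(-32) = (24*14)*(-32) = 336*(-32) = -10752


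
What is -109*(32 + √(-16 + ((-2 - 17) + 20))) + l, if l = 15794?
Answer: 12306 - 109*I*√15 ≈ 12306.0 - 422.16*I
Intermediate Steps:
-109*(32 + √(-16 + ((-2 - 17) + 20))) + l = -109*(32 + √(-16 + ((-2 - 17) + 20))) + 15794 = -109*(32 + √(-16 + (-19 + 20))) + 15794 = -109*(32 + √(-16 + 1)) + 15794 = -109*(32 + √(-15)) + 15794 = -109*(32 + I*√15) + 15794 = (-3488 - 109*I*√15) + 15794 = 12306 - 109*I*√15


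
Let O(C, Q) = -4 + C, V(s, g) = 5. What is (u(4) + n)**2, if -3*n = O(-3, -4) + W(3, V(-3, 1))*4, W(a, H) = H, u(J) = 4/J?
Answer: 100/9 ≈ 11.111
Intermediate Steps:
n = -13/3 (n = -((-4 - 3) + 5*4)/3 = -(-7 + 20)/3 = -1/3*13 = -13/3 ≈ -4.3333)
(u(4) + n)**2 = (4/4 - 13/3)**2 = (4*(1/4) - 13/3)**2 = (1 - 13/3)**2 = (-10/3)**2 = 100/9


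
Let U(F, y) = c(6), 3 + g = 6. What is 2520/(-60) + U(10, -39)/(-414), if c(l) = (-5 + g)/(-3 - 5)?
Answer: -69553/1656 ≈ -42.001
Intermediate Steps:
g = 3 (g = -3 + 6 = 3)
c(l) = ¼ (c(l) = (-5 + 3)/(-3 - 5) = -2/(-8) = -2*(-⅛) = ¼)
U(F, y) = ¼
2520/(-60) + U(10, -39)/(-414) = 2520/(-60) + (¼)/(-414) = 2520*(-1/60) + (¼)*(-1/414) = -42 - 1/1656 = -69553/1656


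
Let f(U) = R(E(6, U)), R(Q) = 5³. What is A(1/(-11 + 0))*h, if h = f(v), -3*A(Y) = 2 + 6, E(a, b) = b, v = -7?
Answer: -1000/3 ≈ -333.33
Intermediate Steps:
A(Y) = -8/3 (A(Y) = -(2 + 6)/3 = -⅓*8 = -8/3)
R(Q) = 125
f(U) = 125
h = 125
A(1/(-11 + 0))*h = -8/3*125 = -1000/3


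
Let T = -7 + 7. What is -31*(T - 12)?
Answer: 372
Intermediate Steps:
T = 0
-31*(T - 12) = -31*(0 - 12) = -31*(-12) = 372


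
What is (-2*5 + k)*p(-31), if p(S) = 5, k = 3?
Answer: -35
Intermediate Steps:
(-2*5 + k)*p(-31) = (-2*5 + 3)*5 = (-10 + 3)*5 = -7*5 = -35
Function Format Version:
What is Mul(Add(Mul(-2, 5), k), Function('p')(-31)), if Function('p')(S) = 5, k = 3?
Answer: -35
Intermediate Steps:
Mul(Add(Mul(-2, 5), k), Function('p')(-31)) = Mul(Add(Mul(-2, 5), 3), 5) = Mul(Add(-10, 3), 5) = Mul(-7, 5) = -35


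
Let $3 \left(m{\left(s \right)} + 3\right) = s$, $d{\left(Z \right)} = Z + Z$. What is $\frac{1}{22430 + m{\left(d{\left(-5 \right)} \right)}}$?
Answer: $\frac{3}{67271} \approx 4.4596 \cdot 10^{-5}$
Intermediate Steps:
$d{\left(Z \right)} = 2 Z$
$m{\left(s \right)} = -3 + \frac{s}{3}$
$\frac{1}{22430 + m{\left(d{\left(-5 \right)} \right)}} = \frac{1}{22430 + \left(-3 + \frac{2 \left(-5\right)}{3}\right)} = \frac{1}{22430 + \left(-3 + \frac{1}{3} \left(-10\right)\right)} = \frac{1}{22430 - \frac{19}{3}} = \frac{1}{\frac{67271}{3}} = \frac{3}{67271}$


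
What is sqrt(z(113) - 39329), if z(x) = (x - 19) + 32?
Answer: I*sqrt(39203) ≈ 198.0*I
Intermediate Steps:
z(x) = 13 + x (z(x) = (-19 + x) + 32 = 13 + x)
sqrt(z(113) - 39329) = sqrt((13 + 113) - 39329) = sqrt(126 - 39329) = sqrt(-39203) = I*sqrt(39203)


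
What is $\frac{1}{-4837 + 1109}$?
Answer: $- \frac{1}{3728} \approx -0.00026824$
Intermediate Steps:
$\frac{1}{-4837 + 1109} = \frac{1}{-3728} = - \frac{1}{3728}$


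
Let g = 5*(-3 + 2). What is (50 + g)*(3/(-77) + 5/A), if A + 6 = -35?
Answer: -22860/3157 ≈ -7.2411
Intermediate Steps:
A = -41 (A = -6 - 35 = -41)
g = -5 (g = 5*(-1) = -5)
(50 + g)*(3/(-77) + 5/A) = (50 - 5)*(3/(-77) + 5/(-41)) = 45*(3*(-1/77) + 5*(-1/41)) = 45*(-3/77 - 5/41) = 45*(-508/3157) = -22860/3157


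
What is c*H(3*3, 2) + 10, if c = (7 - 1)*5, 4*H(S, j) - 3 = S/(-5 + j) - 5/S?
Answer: 35/6 ≈ 5.8333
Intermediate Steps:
H(S, j) = 3/4 - 5/(4*S) + S/(4*(-5 + j)) (H(S, j) = 3/4 + (S/(-5 + j) - 5/S)/4 = 3/4 + (-5/S + S/(-5 + j))/4 = 3/4 + (-5/(4*S) + S/(4*(-5 + j))) = 3/4 - 5/(4*S) + S/(4*(-5 + j)))
c = 30 (c = 6*5 = 30)
c*H(3*3, 2) + 10 = 30*((25 + (3*3)**2 - 45*3 - 5*2 + 3*(3*3)*2)/(4*((3*3))*(-5 + 2))) + 10 = 30*((1/4)*(25 + 9**2 - 15*9 - 10 + 3*9*2)/(9*(-3))) + 10 = 30*((1/4)*(1/9)*(-1/3)*(25 + 81 - 135 - 10 + 54)) + 10 = 30*((1/4)*(1/9)*(-1/3)*15) + 10 = 30*(-5/36) + 10 = -25/6 + 10 = 35/6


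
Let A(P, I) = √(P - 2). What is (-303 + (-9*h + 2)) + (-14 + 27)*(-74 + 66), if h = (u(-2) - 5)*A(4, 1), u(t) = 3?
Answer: -405 + 18*√2 ≈ -379.54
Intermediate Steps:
A(P, I) = √(-2 + P)
h = -2*√2 (h = (3 - 5)*√(-2 + 4) = -2*√2 ≈ -2.8284)
(-303 + (-9*h + 2)) + (-14 + 27)*(-74 + 66) = (-303 + (-(-18)*√2 + 2)) + (-14 + 27)*(-74 + 66) = (-303 + (18*√2 + 2)) + 13*(-8) = (-303 + (2 + 18*√2)) - 104 = (-301 + 18*√2) - 104 = -405 + 18*√2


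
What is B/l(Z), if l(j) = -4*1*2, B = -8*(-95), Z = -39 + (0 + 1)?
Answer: -95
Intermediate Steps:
Z = -38 (Z = -39 + 1 = -38)
B = 760
l(j) = -8 (l(j) = -4*2 = -8)
B/l(Z) = 760/(-8) = 760*(-1/8) = -95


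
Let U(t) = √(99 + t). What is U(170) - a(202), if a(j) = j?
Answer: -202 + √269 ≈ -185.60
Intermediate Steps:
U(170) - a(202) = √(99 + 170) - 1*202 = √269 - 202 = -202 + √269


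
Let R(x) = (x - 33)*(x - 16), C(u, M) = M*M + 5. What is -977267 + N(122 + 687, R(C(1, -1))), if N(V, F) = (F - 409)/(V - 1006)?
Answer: -192521460/197 ≈ -9.7727e+5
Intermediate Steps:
C(u, M) = 5 + M² (C(u, M) = M² + 5 = 5 + M²)
R(x) = (-33 + x)*(-16 + x)
N(V, F) = (-409 + F)/(-1006 + V)
-977267 + N(122 + 687, R(C(1, -1))) = -977267 + (-409 + (528 + (5 + (-1)²)² - 49*(5 + (-1)²)))/(-1006 + (122 + 687)) = -977267 + (-409 + (528 + (5 + 1)² - 49*(5 + 1)))/(-1006 + 809) = -977267 + (-409 + (528 + 6² - 49*6))/(-197) = -977267 - (-409 + (528 + 36 - 294))/197 = -977267 - (-409 + 270)/197 = -977267 - 1/197*(-139) = -977267 + 139/197 = -192521460/197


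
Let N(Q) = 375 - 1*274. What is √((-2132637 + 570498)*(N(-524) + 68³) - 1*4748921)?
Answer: 4*I*√30709313438 ≈ 7.0096e+5*I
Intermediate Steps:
N(Q) = 101 (N(Q) = 375 - 274 = 101)
√((-2132637 + 570498)*(N(-524) + 68³) - 1*4748921) = √((-2132637 + 570498)*(101 + 68³) - 1*4748921) = √(-1562139*(101 + 314432) - 4748921) = √(-1562139*314533 - 4748921) = √(-491344266087 - 4748921) = √(-491349015008) = 4*I*√30709313438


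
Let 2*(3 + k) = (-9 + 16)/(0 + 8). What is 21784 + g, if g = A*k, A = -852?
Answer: 95869/4 ≈ 23967.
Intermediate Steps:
k = -41/16 (k = -3 + ((-9 + 16)/(0 + 8))/2 = -3 + (7/8)/2 = -3 + (7*(⅛))/2 = -3 + (½)*(7/8) = -3 + 7/16 = -41/16 ≈ -2.5625)
g = 8733/4 (g = -852*(-41/16) = 8733/4 ≈ 2183.3)
21784 + g = 21784 + 8733/4 = 95869/4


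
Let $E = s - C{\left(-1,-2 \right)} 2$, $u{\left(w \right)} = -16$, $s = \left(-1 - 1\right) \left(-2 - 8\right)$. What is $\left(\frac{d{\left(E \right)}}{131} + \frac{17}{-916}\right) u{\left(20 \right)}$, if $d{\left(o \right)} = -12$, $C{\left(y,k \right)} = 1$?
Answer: $\frac{52876}{29999} \approx 1.7626$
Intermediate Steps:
$s = 20$ ($s = \left(-2\right) \left(-10\right) = 20$)
$E = 18$ ($E = 20 - 1 \cdot 2 = 20 - 2 = 18$)
$\left(\frac{d{\left(E \right)}}{131} + \frac{17}{-916}\right) u{\left(20 \right)} = \left(- \frac{12}{131} + \frac{17}{-916}\right) \left(-16\right) = \left(\left(-12\right) \frac{1}{131} + 17 \left(- \frac{1}{916}\right)\right) \left(-16\right) = \left(- \frac{12}{131} - \frac{17}{916}\right) \left(-16\right) = \left(- \frac{13219}{119996}\right) \left(-16\right) = \frac{52876}{29999}$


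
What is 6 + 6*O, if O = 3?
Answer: 24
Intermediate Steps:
6 + 6*O = 6 + 6*3 = 6 + 18 = 24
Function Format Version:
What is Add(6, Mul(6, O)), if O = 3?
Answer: 24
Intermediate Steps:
Add(6, Mul(6, O)) = Add(6, Mul(6, 3)) = Add(6, 18) = 24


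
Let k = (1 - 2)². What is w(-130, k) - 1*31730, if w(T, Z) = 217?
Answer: -31513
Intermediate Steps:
k = 1 (k = (-1)² = 1)
w(-130, k) - 1*31730 = 217 - 1*31730 = 217 - 31730 = -31513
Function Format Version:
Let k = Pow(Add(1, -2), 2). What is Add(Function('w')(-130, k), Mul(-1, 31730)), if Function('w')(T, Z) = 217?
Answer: -31513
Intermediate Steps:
k = 1 (k = Pow(-1, 2) = 1)
Add(Function('w')(-130, k), Mul(-1, 31730)) = Add(217, Mul(-1, 31730)) = Add(217, -31730) = -31513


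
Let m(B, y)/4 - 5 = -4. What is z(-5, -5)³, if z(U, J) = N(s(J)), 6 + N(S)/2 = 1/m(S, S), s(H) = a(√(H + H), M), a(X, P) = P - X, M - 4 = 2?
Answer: -12167/8 ≈ -1520.9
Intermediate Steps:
M = 6 (M = 4 + 2 = 6)
m(B, y) = 4 (m(B, y) = 20 + 4*(-4) = 20 - 16 = 4)
s(H) = 6 - √2*√H (s(H) = 6 - √(H + H) = 6 - √(2*H) = 6 - √2*√H)
N(S) = -23/2 (N(S) = -12 + 2/4 = -12 + 2*(¼) = -12 + ½ = -23/2)
z(U, J) = -23/2
z(-5, -5)³ = (-23/2)³ = -12167/8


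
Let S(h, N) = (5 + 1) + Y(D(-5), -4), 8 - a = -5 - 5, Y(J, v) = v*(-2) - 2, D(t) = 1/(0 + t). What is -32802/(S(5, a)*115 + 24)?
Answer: -5467/234 ≈ -23.363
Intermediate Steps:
D(t) = 1/t
Y(J, v) = -2 - 2*v (Y(J, v) = -2*v - 2 = -2 - 2*v)
a = 18 (a = 8 - (-5 - 5) = 8 - 1*(-10) = 8 + 10 = 18)
S(h, N) = 12 (S(h, N) = (5 + 1) + (-2 - 2*(-4)) = 6 + (-2 + 8) = 6 + 6 = 12)
-32802/(S(5, a)*115 + 24) = -32802/(12*115 + 24) = -32802/(1380 + 24) = -32802/1404 = -32802*1/1404 = -5467/234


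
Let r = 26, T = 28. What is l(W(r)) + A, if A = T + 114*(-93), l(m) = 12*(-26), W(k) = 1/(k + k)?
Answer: -10886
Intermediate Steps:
W(k) = 1/(2*k)
l(m) = -312
A = -10574 (A = 28 + 114*(-93) = 28 - 10602 = -10574)
l(W(r)) + A = -312 - 10574 = -10886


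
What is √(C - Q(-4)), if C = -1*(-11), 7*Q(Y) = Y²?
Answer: √427/7 ≈ 2.9520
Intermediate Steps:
Q(Y) = Y²/7
C = 11
√(C - Q(-4)) = √(11 - (-4)²/7) = √(11 - 16/7) = √(61/7) = √427/7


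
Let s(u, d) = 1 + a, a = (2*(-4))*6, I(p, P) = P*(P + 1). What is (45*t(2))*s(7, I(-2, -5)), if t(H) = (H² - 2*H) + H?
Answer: -4230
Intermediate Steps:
I(p, P) = P*(1 + P)
a = -48 (a = -8*6 = -48)
t(H) = H² - H
s(u, d) = -47 (s(u, d) = 1 - 48 = -47)
(45*t(2))*s(7, I(-2, -5)) = (45*(2*(-1 + 2)))*(-47) = (45*(2*1))*(-47) = (45*2)*(-47) = 90*(-47) = -4230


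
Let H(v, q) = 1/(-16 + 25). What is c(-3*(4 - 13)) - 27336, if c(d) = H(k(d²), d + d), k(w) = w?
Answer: -246023/9 ≈ -27336.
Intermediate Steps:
H(v, q) = ⅑ (H(v, q) = 1/9 = ⅑)
c(d) = ⅑
c(-3*(4 - 13)) - 27336 = ⅑ - 27336 = -246023/9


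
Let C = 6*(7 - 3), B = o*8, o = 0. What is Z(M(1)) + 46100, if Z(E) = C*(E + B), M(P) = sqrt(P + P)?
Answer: 46100 + 24*sqrt(2) ≈ 46134.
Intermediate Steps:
M(P) = sqrt(2)*sqrt(P) (M(P) = sqrt(2*P) = sqrt(2)*sqrt(P))
B = 0 (B = 0*8 = 0)
C = 24 (C = 6*4 = 24)
Z(E) = 24*E (Z(E) = 24*(E + 0) = 24*E)
Z(M(1)) + 46100 = 24*(sqrt(2)*sqrt(1)) + 46100 = 24*(sqrt(2)*1) + 46100 = 24*sqrt(2) + 46100 = 46100 + 24*sqrt(2)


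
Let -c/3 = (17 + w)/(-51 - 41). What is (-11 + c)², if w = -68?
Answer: 1357225/8464 ≈ 160.35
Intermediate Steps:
c = -153/92 (c = -3*(17 - 68)/(-51 - 41) = -(-153)/(-92) = -(-153)*(-1)/92 = -3*51/92 = -153/92 ≈ -1.6630)
(-11 + c)² = (-11 - 153/92)² = (-1165/92)² = 1357225/8464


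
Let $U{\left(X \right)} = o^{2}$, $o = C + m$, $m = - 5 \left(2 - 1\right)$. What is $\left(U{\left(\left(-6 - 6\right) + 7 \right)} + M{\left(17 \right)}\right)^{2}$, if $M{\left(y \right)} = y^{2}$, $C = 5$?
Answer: $83521$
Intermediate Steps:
$m = -5$ ($m = \left(-5\right) 1 = -5$)
$o = 0$ ($o = 5 - 5 = 0$)
$U{\left(X \right)} = 0$ ($U{\left(X \right)} = 0^{2} = 0$)
$\left(U{\left(\left(-6 - 6\right) + 7 \right)} + M{\left(17 \right)}\right)^{2} = \left(0 + 17^{2}\right)^{2} = \left(0 + 289\right)^{2} = 289^{2} = 83521$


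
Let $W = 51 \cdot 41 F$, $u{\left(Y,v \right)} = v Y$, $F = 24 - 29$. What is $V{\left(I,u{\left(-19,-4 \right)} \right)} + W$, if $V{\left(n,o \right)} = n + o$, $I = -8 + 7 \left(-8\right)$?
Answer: $-10443$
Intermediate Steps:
$F = -5$ ($F = 24 - 29 = -5$)
$u{\left(Y,v \right)} = Y v$
$I = -64$ ($I = -8 - 56 = -64$)
$W = -10455$ ($W = 51 \cdot 41 \left(-5\right) = 2091 \left(-5\right) = -10455$)
$V{\left(I,u{\left(-19,-4 \right)} \right)} + W = \left(-64 - -76\right) - 10455 = \left(-64 + 76\right) - 10455 = 12 - 10455 = -10443$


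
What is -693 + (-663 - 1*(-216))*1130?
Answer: -505803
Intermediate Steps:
-693 + (-663 - 1*(-216))*1130 = -693 + (-663 + 216)*1130 = -693 - 447*1130 = -693 - 505110 = -505803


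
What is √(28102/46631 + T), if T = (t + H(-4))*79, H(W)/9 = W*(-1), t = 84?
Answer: √20615097950642/46631 ≈ 97.368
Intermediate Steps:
H(W) = -9*W (H(W) = 9*(W*(-1)) = 9*(-W) = -9*W)
T = 9480 (T = (84 - 9*(-4))*79 = (84 + 36)*79 = 120*79 = 9480)
√(28102/46631 + T) = √(28102/46631 + 9480) = √(442089982/46631) = √20615097950642/46631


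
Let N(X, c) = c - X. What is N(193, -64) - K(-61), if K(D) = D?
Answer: -196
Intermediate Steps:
N(193, -64) - K(-61) = (-64 - 1*193) - 1*(-61) = (-64 - 193) + 61 = -257 + 61 = -196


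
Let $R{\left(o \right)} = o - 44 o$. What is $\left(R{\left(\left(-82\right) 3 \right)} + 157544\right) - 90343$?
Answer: $77779$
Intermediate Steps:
$R{\left(o \right)} = - 43 o$
$\left(R{\left(\left(-82\right) 3 \right)} + 157544\right) - 90343 = \left(- 43 \left(\left(-82\right) 3\right) + 157544\right) - 90343 = \left(\left(-43\right) \left(-246\right) + 157544\right) - 90343 = \left(10578 + 157544\right) - 90343 = 168122 - 90343 = 77779$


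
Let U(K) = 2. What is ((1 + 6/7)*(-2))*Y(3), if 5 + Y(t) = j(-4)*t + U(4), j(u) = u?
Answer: 390/7 ≈ 55.714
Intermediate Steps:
Y(t) = -3 - 4*t (Y(t) = -5 + (-4*t + 2) = -5 + (2 - 4*t) = -3 - 4*t)
((1 + 6/7)*(-2))*Y(3) = ((1 + 6/7)*(-2))*(-3 - 4*3) = ((1 + 6*(1/7))*(-2))*(-3 - 12) = ((1 + 6/7)*(-2))*(-15) = ((13/7)*(-2))*(-15) = -26/7*(-15) = 390/7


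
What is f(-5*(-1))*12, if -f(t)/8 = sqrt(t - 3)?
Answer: -96*sqrt(2) ≈ -135.76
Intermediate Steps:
f(t) = -8*sqrt(-3 + t) (f(t) = -8*sqrt(t - 3) = -8*sqrt(-3 + t))
f(-5*(-1))*12 = -8*sqrt(-3 - 5*(-1))*12 = -8*sqrt(-3 + 5)*12 = -8*sqrt(2)*12 = -96*sqrt(2)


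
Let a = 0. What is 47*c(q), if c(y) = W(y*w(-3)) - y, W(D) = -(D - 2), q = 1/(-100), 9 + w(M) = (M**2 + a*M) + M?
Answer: 4653/50 ≈ 93.060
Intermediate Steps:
w(M) = -9 + M + M**2 (w(M) = -9 + ((M**2 + 0*M) + M) = -9 + ((M**2 + 0) + M) = -9 + (M**2 + M) = -9 + (M + M**2) = -9 + M + M**2)
q = -1/100 ≈ -0.010000
W(D) = 2 - D (W(D) = -(-2 + D) = 2 - D)
c(y) = 2 + 2*y (c(y) = (2 - y*(-9 - 3 + (-3)**2)) - y = (2 - y*(-9 - 3 + 9)) - y = (2 - y*(-3)) - y = (2 - (-3)*y) - y = (2 + 3*y) - y = 2 + 2*y)
47*c(q) = 47*(2 + 2*(-1/100)) = 47*(2 - 1/50) = 47*(99/50) = 4653/50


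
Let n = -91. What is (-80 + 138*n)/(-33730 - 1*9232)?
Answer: 6319/21481 ≈ 0.29417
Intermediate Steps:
(-80 + 138*n)/(-33730 - 1*9232) = (-80 + 138*(-91))/(-33730 - 1*9232) = (-80 - 12558)/(-33730 - 9232) = -12638/(-42962) = -12638*(-1/42962) = 6319/21481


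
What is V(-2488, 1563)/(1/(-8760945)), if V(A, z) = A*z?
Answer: 34069072303080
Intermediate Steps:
V(-2488, 1563)/(1/(-8760945)) = (-2488*1563)/(1/(-8760945)) = -3888744/(-1/8760945) = -3888744*(-8760945) = 34069072303080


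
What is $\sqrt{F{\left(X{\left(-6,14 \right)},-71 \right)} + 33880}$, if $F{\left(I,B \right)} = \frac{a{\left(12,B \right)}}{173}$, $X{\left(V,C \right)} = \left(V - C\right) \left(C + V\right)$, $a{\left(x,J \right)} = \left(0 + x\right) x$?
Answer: $\frac{2 \sqrt{253504858}}{173} \approx 184.07$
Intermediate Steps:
$a{\left(x,J \right)} = x^{2}$ ($a{\left(x,J \right)} = x x = x^{2}$)
$X{\left(V,C \right)} = \left(C + V\right) \left(V - C\right)$
$F{\left(I,B \right)} = \frac{144}{173}$ ($F{\left(I,B \right)} = \frac{12^{2}}{173} = 144 \cdot \frac{1}{173} = \frac{144}{173}$)
$\sqrt{F{\left(X{\left(-6,14 \right)},-71 \right)} + 33880} = \sqrt{\frac{144}{173} + 33880} = \sqrt{\frac{5861384}{173}} = \frac{2 \sqrt{253504858}}{173}$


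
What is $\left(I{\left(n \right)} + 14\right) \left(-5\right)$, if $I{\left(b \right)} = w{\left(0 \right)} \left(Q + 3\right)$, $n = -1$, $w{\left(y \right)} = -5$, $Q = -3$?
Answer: $-70$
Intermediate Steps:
$I{\left(b \right)} = 0$ ($I{\left(b \right)} = - 5 \left(-3 + 3\right) = \left(-5\right) 0 = 0$)
$\left(I{\left(n \right)} + 14\right) \left(-5\right) = \left(0 + 14\right) \left(-5\right) = 14 \left(-5\right) = -70$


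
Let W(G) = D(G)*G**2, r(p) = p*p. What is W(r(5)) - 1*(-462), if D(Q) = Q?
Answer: 16087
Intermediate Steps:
r(p) = p**2
W(G) = G**3 (W(G) = G*G**2 = G**3)
W(r(5)) - 1*(-462) = (5**2)**3 - 1*(-462) = 25**3 + 462 = 15625 + 462 = 16087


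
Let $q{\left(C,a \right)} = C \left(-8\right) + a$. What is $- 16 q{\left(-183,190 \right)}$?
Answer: $-26464$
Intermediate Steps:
$q{\left(C,a \right)} = a - 8 C$ ($q{\left(C,a \right)} = - 8 C + a = a - 8 C$)
$- 16 q{\left(-183,190 \right)} = - 16 \left(190 - -1464\right) = - 16 \left(190 + 1464\right) = \left(-16\right) 1654 = -26464$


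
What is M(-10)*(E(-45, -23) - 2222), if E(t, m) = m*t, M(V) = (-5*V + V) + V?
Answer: -35610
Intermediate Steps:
M(V) = -3*V (M(V) = -4*V + V = -3*V)
M(-10)*(E(-45, -23) - 2222) = (-3*(-10))*(-23*(-45) - 2222) = 30*(1035 - 2222) = 30*(-1187) = -35610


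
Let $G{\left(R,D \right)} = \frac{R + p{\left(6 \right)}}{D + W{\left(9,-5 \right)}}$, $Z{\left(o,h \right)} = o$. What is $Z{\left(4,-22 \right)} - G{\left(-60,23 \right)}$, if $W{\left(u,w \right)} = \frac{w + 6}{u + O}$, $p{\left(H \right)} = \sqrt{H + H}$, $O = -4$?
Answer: $\frac{191}{29} - \frac{5 \sqrt{3}}{58} \approx 6.4369$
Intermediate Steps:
$p{\left(H \right)} = \sqrt{2} \sqrt{H}$ ($p{\left(H \right)} = \sqrt{2 H} = \sqrt{2} \sqrt{H}$)
$W{\left(u,w \right)} = \frac{6 + w}{-4 + u}$ ($W{\left(u,w \right)} = \frac{w + 6}{u - 4} = \frac{6 + w}{-4 + u}$)
$G{\left(R,D \right)} = \frac{R + 2 \sqrt{3}}{\frac{1}{5} + D}$ ($G{\left(R,D \right)} = \frac{R + \sqrt{2} \sqrt{6}}{D + \frac{6 - 5}{-4 + 9}} = \frac{R + 2 \sqrt{3}}{D + \frac{1}{5} \cdot 1} = \frac{R + 2 \sqrt{3}}{D + \frac{1}{5}} = \frac{R + 2 \sqrt{3}}{\frac{1}{5} + D}$)
$Z{\left(4,-22 \right)} - G{\left(-60,23 \right)} = 4 - \frac{5 \left(-60 + 2 \sqrt{3}\right)}{1 + 5 \cdot 23} = 4 - \frac{5 \left(-60 + 2 \sqrt{3}\right)}{1 + 115} = 4 - \frac{5 \left(-60 + 2 \sqrt{3}\right)}{116} = 4 - 5 \cdot \frac{1}{116} \left(-60 + 2 \sqrt{3}\right) = 4 - \left(- \frac{75}{29} + \frac{5 \sqrt{3}}{58}\right) = 4 + \left(\frac{75}{29} - \frac{5 \sqrt{3}}{58}\right) = \frac{191}{29} - \frac{5 \sqrt{3}}{58}$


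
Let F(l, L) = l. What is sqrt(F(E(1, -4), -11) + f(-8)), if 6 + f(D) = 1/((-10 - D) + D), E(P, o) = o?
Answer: I*sqrt(1010)/10 ≈ 3.1781*I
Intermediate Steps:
f(D) = -61/10 (f(D) = -6 + 1/((-10 - D) + D) = -6 + 1/(-10) = -6 - 1/10 = -61/10)
sqrt(F(E(1, -4), -11) + f(-8)) = sqrt(-4 - 61/10) = sqrt(-101/10) = I*sqrt(1010)/10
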